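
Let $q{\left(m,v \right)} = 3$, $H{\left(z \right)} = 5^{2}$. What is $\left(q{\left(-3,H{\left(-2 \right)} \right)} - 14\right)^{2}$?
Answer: $121$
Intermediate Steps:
$H{\left(z \right)} = 25$
$\left(q{\left(-3,H{\left(-2 \right)} \right)} - 14\right)^{2} = \left(3 - 14\right)^{2} = \left(-11\right)^{2} = 121$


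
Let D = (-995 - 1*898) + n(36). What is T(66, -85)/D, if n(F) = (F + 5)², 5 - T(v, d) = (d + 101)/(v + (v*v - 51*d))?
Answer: -43769/1856484 ≈ -0.023576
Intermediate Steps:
T(v, d) = 5 - (101 + d)/(v + v² - 51*d) (T(v, d) = 5 - (d + 101)/(v + (v*v - 51*d)) = 5 - (101 + d)/(v + (v² - 51*d)) = 5 - (101 + d)/(v + v² - 51*d))
n(F) = (5 + F)²
D = -212 (D = (-995 - 1*898) + (5 + 36)² = (-995 - 898) + 41² = -1893 + 1681 = -212)
T(66, -85)/D = ((-101 - 256*(-85) + 5*66 + 5*66²)/(66 + 66² - 51*(-85)))/(-212) = ((-101 + 21760 + 330 + 5*4356)/(66 + 4356 + 4335))*(-1/212) = ((-101 + 21760 + 330 + 21780)/8757)*(-1/212) = ((1/8757)*43769)*(-1/212) = (43769/8757)*(-1/212) = -43769/1856484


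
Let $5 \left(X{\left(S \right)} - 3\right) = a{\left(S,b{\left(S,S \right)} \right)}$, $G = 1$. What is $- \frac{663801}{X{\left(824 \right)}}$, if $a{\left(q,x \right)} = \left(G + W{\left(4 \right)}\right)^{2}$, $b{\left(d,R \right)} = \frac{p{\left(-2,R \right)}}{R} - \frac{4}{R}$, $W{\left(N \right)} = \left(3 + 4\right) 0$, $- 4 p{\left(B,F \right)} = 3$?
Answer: $- \frac{3319005}{16} \approx -2.0744 \cdot 10^{5}$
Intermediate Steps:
$p{\left(B,F \right)} = - \frac{3}{4}$ ($p{\left(B,F \right)} = \left(- \frac{1}{4}\right) 3 = - \frac{3}{4}$)
$W{\left(N \right)} = 0$ ($W{\left(N \right)} = 7 \cdot 0 = 0$)
$b{\left(d,R \right)} = - \frac{19}{4 R}$ ($b{\left(d,R \right)} = - \frac{3}{4 R} - \frac{4}{R} = - \frac{19}{4 R}$)
$a{\left(q,x \right)} = 1$ ($a{\left(q,x \right)} = \left(1 + 0\right)^{2} = 1^{2} = 1$)
$X{\left(S \right)} = \frac{16}{5}$ ($X{\left(S \right)} = 3 + \frac{1}{5} \cdot 1 = 3 + \frac{1}{5} = \frac{16}{5}$)
$- \frac{663801}{X{\left(824 \right)}} = - \frac{663801}{\frac{16}{5}} = \left(-663801\right) \frac{5}{16} = - \frac{3319005}{16}$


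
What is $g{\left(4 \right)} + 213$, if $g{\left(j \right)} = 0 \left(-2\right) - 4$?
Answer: $209$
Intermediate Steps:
$g{\left(j \right)} = -4$ ($g{\left(j \right)} = 0 - 4 = -4$)
$g{\left(4 \right)} + 213 = -4 + 213 = 209$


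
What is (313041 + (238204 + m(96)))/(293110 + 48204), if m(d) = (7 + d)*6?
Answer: 551863/341314 ≈ 1.6169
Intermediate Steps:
m(d) = 42 + 6*d
(313041 + (238204 + m(96)))/(293110 + 48204) = (313041 + (238204 + (42 + 6*96)))/(293110 + 48204) = (313041 + (238204 + (42 + 576)))/341314 = (313041 + (238204 + 618))*(1/341314) = (313041 + 238822)*(1/341314) = 551863*(1/341314) = 551863/341314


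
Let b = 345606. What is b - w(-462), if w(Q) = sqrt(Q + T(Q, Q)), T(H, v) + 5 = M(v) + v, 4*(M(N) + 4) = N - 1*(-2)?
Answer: 345606 - 2*I*sqrt(262) ≈ 3.4561e+5 - 32.373*I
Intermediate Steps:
M(N) = -7/2 + N/4 (M(N) = -4 + (N - 1*(-2))/4 = -4 + (N + 2)/4 = -4 + (2 + N)/4 = -4 + (1/2 + N/4) = -7/2 + N/4)
T(H, v) = -17/2 + 5*v/4 (T(H, v) = -5 + ((-7/2 + v/4) + v) = -5 + (-7/2 + 5*v/4) = -17/2 + 5*v/4)
w(Q) = sqrt(-17/2 + 9*Q/4) (w(Q) = sqrt(Q + (-17/2 + 5*Q/4)) = sqrt(-17/2 + 9*Q/4))
b - w(-462) = 345606 - sqrt(-34 + 9*(-462))/2 = 345606 - sqrt(-34 - 4158)/2 = 345606 - sqrt(-4192)/2 = 345606 - 4*I*sqrt(262)/2 = 345606 - 2*I*sqrt(262)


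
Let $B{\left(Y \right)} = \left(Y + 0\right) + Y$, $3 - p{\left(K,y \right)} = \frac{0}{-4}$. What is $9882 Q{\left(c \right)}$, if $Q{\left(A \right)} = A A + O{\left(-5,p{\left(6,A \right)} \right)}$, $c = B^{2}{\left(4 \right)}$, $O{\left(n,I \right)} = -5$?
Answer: $40427262$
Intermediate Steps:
$p{\left(K,y \right)} = 3$ ($p{\left(K,y \right)} = 3 - \frac{0}{-4} = 3 - 0 \left(- \frac{1}{4}\right) = 3 - 0 = 3 + 0 = 3$)
$B{\left(Y \right)} = 2 Y$ ($B{\left(Y \right)} = Y + Y = 2 Y$)
$c = 64$ ($c = \left(2 \cdot 4\right)^{2} = 8^{2} = 64$)
$Q{\left(A \right)} = -5 + A^{2}$ ($Q{\left(A \right)} = A A - 5 = A^{2} - 5 = -5 + A^{2}$)
$9882 Q{\left(c \right)} = 9882 \left(-5 + 64^{2}\right) = 9882 \left(-5 + 4096\right) = 9882 \cdot 4091 = 40427262$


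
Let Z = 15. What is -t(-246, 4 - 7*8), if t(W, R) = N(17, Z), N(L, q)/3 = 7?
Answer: -21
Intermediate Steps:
N(L, q) = 21 (N(L, q) = 3*7 = 21)
t(W, R) = 21
-t(-246, 4 - 7*8) = -1*21 = -21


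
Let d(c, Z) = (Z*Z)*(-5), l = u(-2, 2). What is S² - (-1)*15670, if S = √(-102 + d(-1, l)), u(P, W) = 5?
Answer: 15443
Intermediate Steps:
l = 5
d(c, Z) = -5*Z² (d(c, Z) = Z²*(-5) = -5*Z²)
S = I*√227 (S = √(-102 - 5*5²) = √(-102 - 5*25) = √(-102 - 125) = √(-227) = I*√227 ≈ 15.067*I)
S² - (-1)*15670 = (I*√227)² - (-1)*15670 = -227 - 1*(-15670) = -227 + 15670 = 15443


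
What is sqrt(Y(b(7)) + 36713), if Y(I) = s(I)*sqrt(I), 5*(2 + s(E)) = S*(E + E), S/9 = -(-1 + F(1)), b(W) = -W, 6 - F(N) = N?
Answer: sqrt(917825 + 2470*I*sqrt(7))/5 ≈ 191.61 + 0.68212*I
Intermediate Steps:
F(N) = 6 - N
S = -36 (S = 9*(-(-1 + (6 - 1*1))) = 9*(-(-1 + (6 - 1))) = 9*(-(-1 + 5)) = 9*(-1*4) = 9*(-4) = -36)
s(E) = -2 - 72*E/5 (s(E) = -2 + (-36*(E + E))/5 = -2 + (-72*E)/5 = -2 - 72*E/5)
Y(I) = sqrt(I)*(-2 - 72*I/5) (Y(I) = (-2 - 72*I/5)*sqrt(I) = sqrt(I)*(-2 - 72*I/5))
sqrt(Y(b(7)) + 36713) = sqrt(sqrt(-1*7)*(-2 - (-72)*7/5) + 36713) = sqrt(sqrt(-7)*(-2 - 72/5*(-7)) + 36713) = sqrt((I*sqrt(7))*(-2 + 504/5) + 36713) = sqrt((I*sqrt(7))*(494/5) + 36713) = sqrt(494*I*sqrt(7)/5 + 36713) = sqrt(36713 + 494*I*sqrt(7)/5)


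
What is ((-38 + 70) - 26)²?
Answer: 36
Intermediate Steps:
((-38 + 70) - 26)² = (32 - 26)² = 6² = 36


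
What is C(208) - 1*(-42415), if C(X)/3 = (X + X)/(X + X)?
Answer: 42418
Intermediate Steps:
C(X) = 3 (C(X) = 3*((X + X)/(X + X)) = 3*((2*X)/((2*X))) = 3*((2*X)*(1/(2*X))) = 3*1 = 3)
C(208) - 1*(-42415) = 3 - 1*(-42415) = 3 + 42415 = 42418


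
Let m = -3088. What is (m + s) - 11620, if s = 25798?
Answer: 11090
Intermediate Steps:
(m + s) - 11620 = (-3088 + 25798) - 11620 = 22710 - 11620 = 11090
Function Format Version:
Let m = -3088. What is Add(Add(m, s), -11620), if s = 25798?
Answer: 11090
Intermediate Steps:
Add(Add(m, s), -11620) = Add(Add(-3088, 25798), -11620) = Add(22710, -11620) = 11090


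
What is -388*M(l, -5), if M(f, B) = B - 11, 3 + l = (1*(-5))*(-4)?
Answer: 6208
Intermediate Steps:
l = 17 (l = -3 + (1*(-5))*(-4) = -3 - 5*(-4) = -3 + 20 = 17)
M(f, B) = -11 + B
-388*M(l, -5) = -388*(-11 - 5) = -388*(-16) = 6208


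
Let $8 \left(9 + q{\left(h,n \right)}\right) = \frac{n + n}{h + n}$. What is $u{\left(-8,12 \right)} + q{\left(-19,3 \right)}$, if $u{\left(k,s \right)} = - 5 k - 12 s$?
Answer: $- \frac{7235}{64} \approx -113.05$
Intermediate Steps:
$q{\left(h,n \right)} = -9 + \frac{n}{4 \left(h + n\right)}$ ($q{\left(h,n \right)} = -9 + \frac{\left(n + n\right) \frac{1}{h + n}}{8} = -9 + \frac{2 n \frac{1}{h + n}}{8} = -9 + \frac{n}{4 \left(h + n\right)}$)
$u{\left(k,s \right)} = - 12 s - 5 k$
$u{\left(-8,12 \right)} + q{\left(-19,3 \right)} = \left(\left(-12\right) 12 - -40\right) + \frac{\left(-9\right) \left(-19\right) - \frac{105}{4}}{-19 + 3} = \left(-144 + 40\right) + \frac{171 - \frac{105}{4}}{-16} = -104 - \frac{579}{64} = - \frac{7235}{64}$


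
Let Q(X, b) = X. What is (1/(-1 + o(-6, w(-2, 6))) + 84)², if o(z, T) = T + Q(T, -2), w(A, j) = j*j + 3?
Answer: 41847961/5929 ≈ 7058.2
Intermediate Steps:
w(A, j) = 3 + j² (w(A, j) = j² + 3 = 3 + j²)
o(z, T) = 2*T (o(z, T) = T + T = 2*T)
(1/(-1 + o(-6, w(-2, 6))) + 84)² = (1/(-1 + 2*(3 + 6²)) + 84)² = (1/(-1 + 2*(3 + 36)) + 84)² = (1/(-1 + 2*39) + 84)² = (1/(-1 + 78) + 84)² = (1/77 + 84)² = (6469/77)² = 41847961/5929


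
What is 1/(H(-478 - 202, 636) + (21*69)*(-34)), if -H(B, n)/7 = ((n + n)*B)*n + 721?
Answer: 1/3850747607 ≈ 2.5969e-10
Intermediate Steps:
H(B, n) = -5047 - 14*B*n² (H(B, n) = -7*(((n + n)*B)*n + 721) = -7*(((2*n)*B)*n + 721) = -7*((2*B*n)*n + 721) = -7*(2*B*n² + 721) = -7*(721 + 2*B*n²) = -5047 - 14*B*n²)
1/(H(-478 - 202, 636) + (21*69)*(-34)) = 1/((-5047 - 14*(-478 - 202)*636²) + (21*69)*(-34)) = 1/((-5047 - 14*(-680)*404496) + 1449*(-34)) = 1/((-5047 + 3850801920) - 49266) = 1/(3850796873 - 49266) = 1/3850747607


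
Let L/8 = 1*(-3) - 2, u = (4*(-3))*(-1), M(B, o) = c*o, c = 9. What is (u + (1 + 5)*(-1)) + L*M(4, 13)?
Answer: -4674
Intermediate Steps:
M(B, o) = 9*o
u = 12 (u = -12*(-1) = 12)
L = -40 (L = 8*(1*(-3) - 2) = 8*(-3 - 2) = 8*(-5) = -40)
(u + (1 + 5)*(-1)) + L*M(4, 13) = (12 + (1 + 5)*(-1)) - 360*13 = (12 + 6*(-1)) - 40*117 = (12 - 6) - 4680 = 6 - 4680 = -4674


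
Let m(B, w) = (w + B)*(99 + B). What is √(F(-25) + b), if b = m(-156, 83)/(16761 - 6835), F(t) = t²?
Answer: √61619724586/9926 ≈ 25.008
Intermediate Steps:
m(B, w) = (99 + B)*(B + w) (m(B, w) = (B + w)*(99 + B) = (99 + B)*(B + w))
b = 4161/9926 (b = ((-156)² + 99*(-156) + 99*83 - 156*83)/(16761 - 6835) = (24336 - 15444 + 8217 - 12948)/9926 = 4161*(1/9926) = 4161/9926 ≈ 0.41920)
√(F(-25) + b) = √((-25)² + 4161/9926) = √(625 + 4161/9926) = √(6207911/9926) = √61619724586/9926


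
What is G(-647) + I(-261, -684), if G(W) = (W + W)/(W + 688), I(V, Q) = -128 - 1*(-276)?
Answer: 4774/41 ≈ 116.44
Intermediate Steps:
I(V, Q) = 148 (I(V, Q) = -128 + 276 = 148)
G(W) = 2*W/(688 + W) (G(W) = (2*W)/(688 + W) = 2*W/(688 + W))
G(-647) + I(-261, -684) = 2*(-647)/(688 - 647) + 148 = 2*(-647)/41 + 148 = 2*(-647)*(1/41) + 148 = -1294/41 + 148 = 4774/41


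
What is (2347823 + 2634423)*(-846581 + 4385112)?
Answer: 17629831920626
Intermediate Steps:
(2347823 + 2634423)*(-846581 + 4385112) = 4982246*3538531 = 17629831920626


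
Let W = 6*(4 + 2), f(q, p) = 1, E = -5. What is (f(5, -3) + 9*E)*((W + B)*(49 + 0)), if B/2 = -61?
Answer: 185416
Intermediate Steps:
B = -122 (B = 2*(-61) = -122)
W = 36 (W = 6*6 = 36)
(f(5, -3) + 9*E)*((W + B)*(49 + 0)) = (1 + 9*(-5))*((36 - 122)*(49 + 0)) = (1 - 45)*(-86*49) = -44*(-4214) = 185416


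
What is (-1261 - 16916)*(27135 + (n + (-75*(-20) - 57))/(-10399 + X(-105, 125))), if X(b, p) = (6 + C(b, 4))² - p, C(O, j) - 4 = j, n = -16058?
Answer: -5094374996415/10328 ≈ -4.9326e+8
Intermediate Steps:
C(O, j) = 4 + j
X(b, p) = 196 - p (X(b, p) = (6 + (4 + 4))² - p = (6 + 8)² - p = 14² - p = 196 - p)
(-1261 - 16916)*(27135 + (n + (-75*(-20) - 57))/(-10399 + X(-105, 125))) = (-1261 - 16916)*(27135 + (-16058 + (-75*(-20) - 57))/(-10399 + (196 - 1*125))) = -18177*(27135 + (-16058 + (1500 - 57))/(-10399 + (196 - 125))) = -18177*(27135 + (-16058 + 1443)/(-10399 + 71)) = -18177*(27135 - 14615/(-10328)) = -18177*(27135 - 14615*(-1/10328)) = -18177*(27135 + 14615/10328) = -18177*280264895/10328 = -5094374996415/10328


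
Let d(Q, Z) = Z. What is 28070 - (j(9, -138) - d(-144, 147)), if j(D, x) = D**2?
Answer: 28136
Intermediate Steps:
28070 - (j(9, -138) - d(-144, 147)) = 28070 - (9**2 - 1*147) = 28070 - (81 - 147) = 28070 - 1*(-66) = 28070 + 66 = 28136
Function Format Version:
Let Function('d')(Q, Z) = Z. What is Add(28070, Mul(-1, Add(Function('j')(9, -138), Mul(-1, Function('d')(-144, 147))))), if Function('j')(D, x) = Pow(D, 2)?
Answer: 28136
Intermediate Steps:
Add(28070, Mul(-1, Add(Function('j')(9, -138), Mul(-1, Function('d')(-144, 147))))) = Add(28070, Mul(-1, Add(Pow(9, 2), Mul(-1, 147)))) = Add(28070, Mul(-1, Add(81, -147))) = Add(28070, Mul(-1, -66)) = Add(28070, 66) = 28136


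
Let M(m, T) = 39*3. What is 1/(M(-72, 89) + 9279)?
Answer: 1/9396 ≈ 0.00010643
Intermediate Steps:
M(m, T) = 117
1/(M(-72, 89) + 9279) = 1/(117 + 9279) = 1/9396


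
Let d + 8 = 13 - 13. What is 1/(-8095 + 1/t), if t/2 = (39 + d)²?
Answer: -1922/15558589 ≈ -0.00012353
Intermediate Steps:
d = -8 (d = -8 + (13 - 13) = -8 + 0 = -8)
t = 1922 (t = 2*(39 - 8)² = 2*31² = 2*961 = 1922)
1/(-8095 + 1/t) = 1/(-8095 + 1/1922) = 1/(-15558589/1922) = -1922/15558589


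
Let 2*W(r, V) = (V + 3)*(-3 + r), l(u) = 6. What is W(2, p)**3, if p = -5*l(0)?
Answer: 19683/8 ≈ 2460.4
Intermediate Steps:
p = -30 (p = -5*6 = -30)
W(r, V) = (-3 + r)*(3 + V)/2 (W(r, V) = ((V + 3)*(-3 + r))/2 = ((3 + V)*(-3 + r))/2 = ((-3 + r)*(3 + V))/2 = (-3 + r)*(3 + V)/2)
W(2, p)**3 = (-9/2 - 3/2*(-30) + (3/2)*2 + (1/2)*(-30)*2)**3 = (-9/2 + 45 + 3 - 30)**3 = (27/2)**3 = 19683/8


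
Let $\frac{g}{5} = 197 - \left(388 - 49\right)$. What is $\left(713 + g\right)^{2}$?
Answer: $9$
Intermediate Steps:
$g = -710$ ($g = 5 \left(197 - \left(388 - 49\right)\right) = 5 \left(197 - 339\right) = 5 \left(-142\right) = -710$)
$\left(713 + g\right)^{2} = \left(713 - 710\right)^{2} = 3^{2} = 9$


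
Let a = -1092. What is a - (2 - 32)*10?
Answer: -792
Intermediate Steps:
a - (2 - 32)*10 = -1092 - (2 - 32)*10 = -1092 - (-30)*10 = -1092 - 1*(-300) = -1092 + 300 = -792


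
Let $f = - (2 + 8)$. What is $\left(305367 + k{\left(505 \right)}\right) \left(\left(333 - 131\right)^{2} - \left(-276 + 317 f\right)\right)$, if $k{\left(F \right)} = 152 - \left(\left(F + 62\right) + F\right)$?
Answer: $13471779750$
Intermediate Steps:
$f = -10$ ($f = \left(-1\right) 10 = -10$)
$k{\left(F \right)} = 90 - 2 F$ ($k{\left(F \right)} = 152 - \left(\left(62 + F\right) + F\right) = 152 - \left(62 + 2 F\right) = 90 - 2 F$)
$\left(305367 + k{\left(505 \right)}\right) \left(\left(333 - 131\right)^{2} - \left(-276 + 317 f\right)\right) = \left(305367 + \left(90 - 1010\right)\right) \left(\left(333 - 131\right)^{2} + \left(276 - -3170\right)\right) = \left(305367 + \left(90 - 1010\right)\right) \left(202^{2} + \left(276 + 3170\right)\right) = \left(305367 - 920\right) \left(40804 + 3446\right) = 304447 \cdot 44250 = 13471779750$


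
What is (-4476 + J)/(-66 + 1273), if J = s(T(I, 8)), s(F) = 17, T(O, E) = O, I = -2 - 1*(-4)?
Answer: -4459/1207 ≈ -3.6943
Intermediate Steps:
I = 2 (I = -2 + 4 = 2)
J = 17
(-4476 + J)/(-66 + 1273) = (-4476 + 17)/(-66 + 1273) = -4459/1207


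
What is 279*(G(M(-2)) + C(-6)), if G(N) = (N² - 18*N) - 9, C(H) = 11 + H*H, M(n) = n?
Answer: 21762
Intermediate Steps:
C(H) = 11 + H²
G(N) = -9 + N² - 18*N
279*(G(M(-2)) + C(-6)) = 279*((-9 + (-2)² - 18*(-2)) + (11 + (-6)²)) = 279*((-9 + 4 + 36) + (11 + 36)) = 279*(31 + 47) = 279*78 = 21762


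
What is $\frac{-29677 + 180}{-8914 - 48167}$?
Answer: $\frac{29497}{57081} \approx 0.51676$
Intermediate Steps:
$\frac{-29677 + 180}{-8914 - 48167} = - \frac{29497}{-57081} = \left(-29497\right) \left(- \frac{1}{57081}\right) = \frac{29497}{57081}$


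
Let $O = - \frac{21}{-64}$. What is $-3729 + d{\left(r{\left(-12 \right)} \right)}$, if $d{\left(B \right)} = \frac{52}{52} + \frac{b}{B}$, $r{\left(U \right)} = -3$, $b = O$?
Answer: $- \frac{238599}{64} \approx -3728.1$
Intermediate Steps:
$O = \frac{21}{64}$ ($O = \left(-21\right) \left(- \frac{1}{64}\right) = \frac{21}{64} \approx 0.32813$)
$b = \frac{21}{64} \approx 0.32813$
$d{\left(B \right)} = 1 + \frac{21}{64 B}$ ($d{\left(B \right)} = \frac{52}{52} + \frac{21}{64 B} = 52 \cdot \frac{1}{52} + \frac{21}{64 B} = 1 + \frac{21}{64 B}$)
$-3729 + d{\left(r{\left(-12 \right)} \right)} = -3729 + \frac{\frac{21}{64} - 3}{-3} = -3729 - - \frac{57}{64} = -3729 + \frac{57}{64} = - \frac{238599}{64}$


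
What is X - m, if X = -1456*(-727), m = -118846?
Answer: 1177358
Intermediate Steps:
X = 1058512
X - m = 1058512 - 1*(-118846) = 1058512 + 118846 = 1177358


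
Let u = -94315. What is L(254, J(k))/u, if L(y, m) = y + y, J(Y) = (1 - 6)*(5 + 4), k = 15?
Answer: -508/94315 ≈ -0.0053862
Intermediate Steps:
J(Y) = -45 (J(Y) = -5*9 = -45)
L(y, m) = 2*y
L(254, J(k))/u = (2*254)/(-94315) = 508*(-1/94315) = -508/94315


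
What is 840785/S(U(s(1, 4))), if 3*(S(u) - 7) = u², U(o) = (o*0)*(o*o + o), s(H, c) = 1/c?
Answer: 840785/7 ≈ 1.2011e+5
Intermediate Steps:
U(o) = 0 (U(o) = 0*(o² + o) = 0*(o + o²) = 0)
S(u) = 7 + u²/3
840785/S(U(s(1, 4))) = 840785/(7 + (⅓)*0²) = 840785/(7 + (⅓)*0) = 840785/(7 + 0) = 840785/7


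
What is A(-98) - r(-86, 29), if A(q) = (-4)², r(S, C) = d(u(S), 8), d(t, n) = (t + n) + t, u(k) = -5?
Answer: 18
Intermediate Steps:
d(t, n) = n + 2*t (d(t, n) = (n + t) + t = n + 2*t)
r(S, C) = -2 (r(S, C) = 8 + 2*(-5) = 8 - 10 = -2)
A(q) = 16
A(-98) - r(-86, 29) = 16 - 1*(-2) = 16 + 2 = 18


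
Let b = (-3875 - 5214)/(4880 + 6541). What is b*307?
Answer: -2790323/11421 ≈ -244.32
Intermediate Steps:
b = -9089/11421 ≈ -0.79581
b*307 = -9089/11421*307 = -2790323/11421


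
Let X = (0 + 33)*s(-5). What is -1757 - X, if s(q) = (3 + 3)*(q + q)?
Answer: 223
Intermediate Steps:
s(q) = 12*q (s(q) = 6*(2*q) = 12*q)
X = -1980 (X = (0 + 33)*(12*(-5)) = 33*(-60) = -1980)
-1757 - X = -1757 - 1*(-1980) = -1757 + 1980 = 223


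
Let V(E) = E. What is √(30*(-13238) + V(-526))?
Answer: I*√397666 ≈ 630.61*I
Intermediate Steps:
√(30*(-13238) + V(-526)) = √(30*(-13238) - 526) = √(-397140 - 526) = √(-397666) = I*√397666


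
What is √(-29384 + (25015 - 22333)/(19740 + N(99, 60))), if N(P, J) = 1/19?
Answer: I*√7813705699394/16307 ≈ 171.42*I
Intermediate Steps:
N(P, J) = 1/19
√(-29384 + (25015 - 22333)/(19740 + N(99, 60))) = √(-29384 + (25015 - 22333)/(19740 + 1/19)) = √(-29384 + 2682/(375061/19)) = √(-29384 + 2682*(19/375061)) = √(-29384 + 50958/375061) = √(-11020741466/375061) = I*√7813705699394/16307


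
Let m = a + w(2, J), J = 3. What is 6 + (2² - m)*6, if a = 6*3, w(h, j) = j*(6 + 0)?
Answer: -186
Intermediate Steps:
w(h, j) = 6*j (w(h, j) = j*6 = 6*j)
a = 18
m = 36 (m = 18 + 6*3 = 18 + 18 = 36)
6 + (2² - m)*6 = 6 + (2² - 1*36)*6 = 6 + (4 - 36)*6 = 6 - 32*6 = 6 - 192 = -186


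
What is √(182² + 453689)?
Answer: √486813 ≈ 697.72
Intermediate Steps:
√(182² + 453689) = √(33124 + 453689) = √486813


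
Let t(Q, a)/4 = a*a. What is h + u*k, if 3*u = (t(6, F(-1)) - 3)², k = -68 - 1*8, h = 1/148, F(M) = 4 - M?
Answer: -105832429/444 ≈ -2.3836e+5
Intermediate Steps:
t(Q, a) = 4*a² (t(Q, a) = 4*(a*a) = 4*a²)
h = 1/148 ≈ 0.0067568
k = -76 (k = -68 - 8 = -76)
u = 9409/3 (u = (4*(4 - 1*(-1))² - 3)²/3 = (4*(4 + 1)² - 3)²/3 = (4*5² - 3)²/3 = (4*25 - 3)²/3 = (100 - 3)²/3 = (⅓)*97² = (⅓)*9409 = 9409/3 ≈ 3136.3)
h + u*k = 1/148 + (9409/3)*(-76) = 1/148 - 715084/3 = -105832429/444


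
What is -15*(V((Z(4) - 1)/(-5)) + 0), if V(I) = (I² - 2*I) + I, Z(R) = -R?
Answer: 0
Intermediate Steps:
V(I) = I² - I
-15*(V((Z(4) - 1)/(-5)) + 0) = -15*(((-1*4 - 1)/(-5))*(-1 + (-1*4 - 1)/(-5)) + 0) = -15*(((-4 - 1)*(-⅕))*(-1 + (-4 - 1)*(-⅕)) + 0) = -15*((-5*(-⅕))*(-1 - 5*(-⅕)) + 0) = -15*(1*(-1 + 1) + 0) = -15*(1*0 + 0) = -15*(0 + 0) = -15*0 = 0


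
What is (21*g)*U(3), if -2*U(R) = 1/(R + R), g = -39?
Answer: 273/4 ≈ 68.250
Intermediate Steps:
U(R) = -1/(4*R) (U(R) = -1/(2*(R + R)) = -1/(2*R)/2 = -1/(4*R))
(21*g)*U(3) = (21*(-39))*(-¼/3) = -(-819)/(4*3) = -819*(-1/12) = 273/4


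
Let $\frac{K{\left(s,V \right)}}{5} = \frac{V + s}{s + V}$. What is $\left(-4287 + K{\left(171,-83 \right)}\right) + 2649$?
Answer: $-1633$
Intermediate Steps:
$K{\left(s,V \right)} = 5$ ($K{\left(s,V \right)} = 5 \frac{V + s}{s + V} = 5 \frac{V + s}{V + s} = 5 \cdot 1 = 5$)
$\left(-4287 + K{\left(171,-83 \right)}\right) + 2649 = \left(-4287 + 5\right) + 2649 = -4282 + 2649 = -1633$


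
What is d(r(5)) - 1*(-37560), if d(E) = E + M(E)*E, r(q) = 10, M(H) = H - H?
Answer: 37570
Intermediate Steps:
M(H) = 0
d(E) = E (d(E) = E + 0*E = E + 0 = E)
d(r(5)) - 1*(-37560) = 10 - 1*(-37560) = 10 + 37560 = 37570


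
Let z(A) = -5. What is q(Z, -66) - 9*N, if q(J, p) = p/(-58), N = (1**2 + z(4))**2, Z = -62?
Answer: -4143/29 ≈ -142.86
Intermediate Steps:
N = 16 (N = (1**2 - 5)**2 = (1 - 5)**2 = (-4)**2 = 16)
q(J, p) = -p/58 (q(J, p) = p*(-1/58) = -p/58)
q(Z, -66) - 9*N = -1/58*(-66) - 9*16 = 33/29 - 144 = -4143/29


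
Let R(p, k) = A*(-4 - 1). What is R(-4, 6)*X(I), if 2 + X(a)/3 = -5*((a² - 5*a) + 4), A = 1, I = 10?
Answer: 4080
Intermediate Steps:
R(p, k) = -5 (R(p, k) = 1*(-4 - 1) = 1*(-5) = -5)
X(a) = -66 - 15*a² + 75*a (X(a) = -6 + 3*(-5*((a² - 5*a) + 4)) = -6 + 3*(-5*(4 + a² - 5*a)) = -6 + 3*(-20 - 5*a² + 25*a) = -6 + (-60 - 15*a² + 75*a) = -66 - 15*a² + 75*a)
R(-4, 6)*X(I) = -5*(-66 - 15*10² + 75*10) = -5*(-66 - 15*100 + 750) = -5*(-66 - 1500 + 750) = -5*(-816) = 4080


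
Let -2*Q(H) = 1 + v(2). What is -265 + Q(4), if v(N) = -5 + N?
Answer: -264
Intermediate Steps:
Q(H) = 1 (Q(H) = -(1 + (-5 + 2))/2 = -(1 - 3)/2 = -1/2*(-2) = 1)
-265 + Q(4) = -265 + 1 = -264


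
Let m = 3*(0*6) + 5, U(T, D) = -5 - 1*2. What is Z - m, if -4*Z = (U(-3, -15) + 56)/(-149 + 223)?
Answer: -1529/296 ≈ -5.1655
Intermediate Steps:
U(T, D) = -7 (U(T, D) = -5 - 2 = -7)
Z = -49/296 (Z = -(-7 + 56)/(4*(-149 + 223)) = -49/(4*74) = -¼*49/74 = -49/296 ≈ -0.16554)
m = 5 (m = 3*0 + 5 = 0 + 5 = 5)
Z - m = -49/296 - 1*5 = -49/296 - 5 = -1529/296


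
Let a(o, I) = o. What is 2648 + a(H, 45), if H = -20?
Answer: 2628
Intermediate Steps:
2648 + a(H, 45) = 2648 - 20 = 2628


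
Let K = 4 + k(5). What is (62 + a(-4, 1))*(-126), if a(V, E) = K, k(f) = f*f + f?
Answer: -12096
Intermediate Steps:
k(f) = f + f**2 (k(f) = f**2 + f = f + f**2)
K = 34 (K = 4 + 5*(1 + 5) = 4 + 5*6 = 4 + 30 = 34)
a(V, E) = 34
(62 + a(-4, 1))*(-126) = (62 + 34)*(-126) = 96*(-126) = -12096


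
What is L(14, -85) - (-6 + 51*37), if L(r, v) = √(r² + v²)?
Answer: -1881 + √7421 ≈ -1794.9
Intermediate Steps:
L(14, -85) - (-6 + 51*37) = √(14² + (-85)²) - (-6 + 51*37) = √(196 + 7225) - (-6 + 1887) = √7421 - 1*1881 = √7421 - 1881 = -1881 + √7421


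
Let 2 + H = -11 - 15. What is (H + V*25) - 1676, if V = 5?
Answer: -1579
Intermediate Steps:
H = -28 (H = -2 + (-11 - 15) = -2 - 26 = -28)
(H + V*25) - 1676 = (-28 + 5*25) - 1676 = (-28 + 125) - 1676 = 97 - 1676 = -1579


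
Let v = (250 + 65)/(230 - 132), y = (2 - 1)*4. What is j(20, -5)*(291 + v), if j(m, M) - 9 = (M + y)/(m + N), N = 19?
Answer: 34325/13 ≈ 2640.4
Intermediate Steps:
y = 4 (y = 1*4 = 4)
v = 45/14 (v = 315/98 = 315*(1/98) = 45/14 ≈ 3.2143)
j(m, M) = 9 + (4 + M)/(19 + m) (j(m, M) = 9 + (M + 4)/(m + 19) = 9 + (4 + M)/(19 + m))
j(20, -5)*(291 + v) = ((175 - 5 + 9*20)/(19 + 20))*(291 + 45/14) = ((175 - 5 + 180)/39)*(4119/14) = ((1/39)*350)*(4119/14) = (350/39)*(4119/14) = 34325/13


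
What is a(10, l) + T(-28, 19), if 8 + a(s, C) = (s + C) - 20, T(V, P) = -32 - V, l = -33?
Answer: -55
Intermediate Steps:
a(s, C) = -28 + C + s (a(s, C) = -8 + ((s + C) - 20) = -8 + ((C + s) - 20) = -8 + (-20 + C + s) = -28 + C + s)
a(10, l) + T(-28, 19) = (-28 - 33 + 10) + (-32 - 1*(-28)) = -51 + (-32 + 28) = -51 - 4 = -55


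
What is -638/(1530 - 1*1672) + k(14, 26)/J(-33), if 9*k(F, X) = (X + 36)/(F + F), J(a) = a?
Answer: 1324201/295218 ≈ 4.4855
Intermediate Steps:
k(F, X) = (36 + X)/(18*F) (k(F, X) = ((X + 36)/(F + F))/9 = ((36 + X)/((2*F)))/9 = ((36 + X)*(1/(2*F)))/9 = ((36 + X)/(2*F))/9 = (36 + X)/(18*F))
-638/(1530 - 1*1672) + k(14, 26)/J(-33) = -638/(1530 - 1*1672) + ((1/18)*(36 + 26)/14)/(-33) = -638/(1530 - 1672) + ((1/18)*(1/14)*62)*(-1/33) = -638/(-142) + (31/126)*(-1/33) = -638*(-1/142) - 31/4158 = 319/71 - 31/4158 = 1324201/295218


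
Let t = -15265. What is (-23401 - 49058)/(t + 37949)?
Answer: -72459/22684 ≈ -3.1943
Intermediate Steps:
(-23401 - 49058)/(t + 37949) = (-23401 - 49058)/(-15265 + 37949) = -72459/22684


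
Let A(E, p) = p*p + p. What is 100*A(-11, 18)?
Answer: 34200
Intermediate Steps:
A(E, p) = p + p² (A(E, p) = p² + p = p + p²)
100*A(-11, 18) = 100*(18*(1 + 18)) = 100*(18*19) = 100*342 = 34200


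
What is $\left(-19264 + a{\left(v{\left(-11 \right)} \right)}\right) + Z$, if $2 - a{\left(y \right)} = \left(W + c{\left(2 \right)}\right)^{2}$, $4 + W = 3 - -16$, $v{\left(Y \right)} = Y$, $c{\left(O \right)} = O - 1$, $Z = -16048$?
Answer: $-35566$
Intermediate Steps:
$c{\left(O \right)} = -1 + O$ ($c{\left(O \right)} = O - 1 = -1 + O$)
$W = 15$ ($W = -4 + \left(3 - -16\right) = -4 + \left(3 + 16\right) = -4 + 19 = 15$)
$a{\left(y \right)} = -254$ ($a{\left(y \right)} = 2 - \left(15 + \left(-1 + 2\right)\right)^{2} = 2 - \left(15 + 1\right)^{2} = 2 - 16^{2} = 2 - 256 = -254$)
$\left(-19264 + a{\left(v{\left(-11 \right)} \right)}\right) + Z = \left(-19264 - 254\right) - 16048 = -19518 - 16048 = -35566$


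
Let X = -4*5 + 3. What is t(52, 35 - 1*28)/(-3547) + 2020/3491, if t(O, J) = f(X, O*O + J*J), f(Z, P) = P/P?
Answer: 7161449/12382577 ≈ 0.57835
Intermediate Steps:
X = -17 (X = -20 + 3 = -17)
f(Z, P) = 1
t(O, J) = 1
t(52, 35 - 1*28)/(-3547) + 2020/3491 = 1/(-3547) + 2020/3491 = 1*(-1/3547) + 2020*(1/3491) = -1/3547 + 2020/3491 = 7161449/12382577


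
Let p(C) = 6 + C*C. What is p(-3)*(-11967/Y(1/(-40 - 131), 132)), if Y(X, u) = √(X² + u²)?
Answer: -6139071*√509495185/101899037 ≈ -1359.9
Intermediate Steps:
p(C) = 6 + C²
p(-3)*(-11967/Y(1/(-40 - 131), 132)) = (6 + (-3)²)*(-11967/√((1/(-40 - 131))² + 132²)) = (6 + 9)*(-11967/√((1/(-171))² + 17424)) = 15*(-11967/√((-1/171)² + 17424)) = 15*(-11967/√(1/29241 + 17424)) = 15*(-11967*171*√509495185/509495185) = 15*(-2046357*√509495185/509495185) = -6139071*√509495185/101899037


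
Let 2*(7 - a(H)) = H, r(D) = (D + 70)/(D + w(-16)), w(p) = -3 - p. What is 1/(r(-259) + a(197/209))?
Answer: 8569/62528 ≈ 0.13704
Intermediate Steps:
r(D) = (70 + D)/(13 + D) (r(D) = (D + 70)/(D + (-3 - 1*(-16))) = (70 + D)/(D + (-3 + 16)) = (70 + D)/(D + 13) = (70 + D)/(13 + D))
a(H) = 7 - H/2
1/(r(-259) + a(197/209)) = 1/((70 - 259)/(13 - 259) + (7 - 197/(2*209))) = 1/(-189/(-246) + (7 - 197/(2*209))) = 1/(-1/246*(-189) + (7 - ½*197/209)) = 1/(63/82 + (7 - 197/418)) = 1/(63/82 + 2729/418) = 1/(62528/8569) = 8569/62528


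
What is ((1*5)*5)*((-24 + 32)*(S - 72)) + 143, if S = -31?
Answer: -20457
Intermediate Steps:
((1*5)*5)*((-24 + 32)*(S - 72)) + 143 = ((1*5)*5)*((-24 + 32)*(-31 - 72)) + 143 = (5*5)*(8*(-103)) + 143 = 25*(-824) + 143 = -20600 + 143 = -20457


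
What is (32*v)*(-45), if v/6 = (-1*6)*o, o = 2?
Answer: 103680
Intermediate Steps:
v = -72 (v = 6*(-1*6*2) = 6*(-6*2) = 6*(-12) = -72)
(32*v)*(-45) = (32*(-72))*(-45) = -2304*(-45) = 103680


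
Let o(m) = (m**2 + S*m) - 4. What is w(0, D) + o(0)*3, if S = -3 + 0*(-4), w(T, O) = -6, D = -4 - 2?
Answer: -18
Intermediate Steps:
D = -6
S = -3 (S = -3 + 0 = -3)
o(m) = -4 + m**2 - 3*m (o(m) = (m**2 - 3*m) - 4 = -4 + m**2 - 3*m)
w(0, D) + o(0)*3 = -6 + (-4 + 0**2 - 3*0)*3 = -6 + (-4 + 0 + 0)*3 = -6 - 4*3 = -6 - 12 = -18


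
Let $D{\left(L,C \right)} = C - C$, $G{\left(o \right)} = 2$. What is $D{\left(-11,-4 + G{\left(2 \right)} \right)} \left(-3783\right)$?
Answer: $0$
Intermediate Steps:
$D{\left(L,C \right)} = 0$
$D{\left(-11,-4 + G{\left(2 \right)} \right)} \left(-3783\right) = 0 \left(-3783\right) = 0$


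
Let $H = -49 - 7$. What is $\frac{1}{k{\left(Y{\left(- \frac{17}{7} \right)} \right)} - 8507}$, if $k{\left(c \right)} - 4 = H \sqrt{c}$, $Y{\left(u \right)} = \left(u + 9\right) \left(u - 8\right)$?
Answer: $\frac{i}{- 8503 i + 8 \sqrt{3358}} \approx -0.00011726 + 6.3929 \cdot 10^{-6} i$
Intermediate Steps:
$Y{\left(u \right)} = \left(-8 + u\right) \left(9 + u\right)$ ($Y{\left(u \right)} = \left(9 + u\right) \left(-8 + u\right) = \left(-8 + u\right) \left(9 + u\right)$)
$H = -56$ ($H = -49 - 7 = -56$)
$k{\left(c \right)} = 4 - 56 \sqrt{c}$
$\frac{1}{k{\left(Y{\left(- \frac{17}{7} \right)} \right)} - 8507} = \frac{1}{\left(4 - 56 \sqrt{-72 - \frac{17}{7} + \left(- \frac{17}{7}\right)^{2}}\right) - 8507} = \frac{1}{\left(4 - 56 \sqrt{-72 - \frac{17}{7} + \frac{289}{49}}\right) - 8507} = \frac{1}{\left(4 - 56 \sqrt{- \frac{3358}{49}}\right) - 8507} = \frac{1}{\left(4 - 56 \frac{i \sqrt{3358}}{7}\right) - 8507} = \frac{1}{\left(4 - 8 i \sqrt{3358}\right) - 8507} = \frac{1}{-8503 - 8 i \sqrt{3358}}$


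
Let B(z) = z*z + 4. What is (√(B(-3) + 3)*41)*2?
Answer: 328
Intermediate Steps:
B(z) = 4 + z² (B(z) = z² + 4 = 4 + z²)
(√(B(-3) + 3)*41)*2 = (√((4 + (-3)²) + 3)*41)*2 = (√((4 + 9) + 3)*41)*2 = (√(13 + 3)*41)*2 = (√16*41)*2 = (4*41)*2 = 164*2 = 328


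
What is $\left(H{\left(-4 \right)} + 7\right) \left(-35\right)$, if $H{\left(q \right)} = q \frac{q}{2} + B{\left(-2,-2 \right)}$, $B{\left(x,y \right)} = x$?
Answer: $-455$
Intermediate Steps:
$H{\left(q \right)} = -2 + \frac{q^{2}}{2}$ ($H{\left(q \right)} = q \frac{q}{2} - 2 = \frac{q^{2}}{2} - 2 = -2 + \frac{q^{2}}{2}$)
$\left(H{\left(-4 \right)} + 7\right) \left(-35\right) = \left(\left(-2 + \frac{\left(-4\right)^{2}}{2}\right) + 7\right) \left(-35\right) = \left(\left(-2 + \frac{1}{2} \cdot 16\right) + 7\right) \left(-35\right) = \left(\left(-2 + 8\right) + 7\right) \left(-35\right) = \left(6 + 7\right) \left(-35\right) = 13 \left(-35\right) = -455$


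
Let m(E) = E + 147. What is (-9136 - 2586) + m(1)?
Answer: -11574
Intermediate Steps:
m(E) = 147 + E
(-9136 - 2586) + m(1) = (-9136 - 2586) + (147 + 1) = -11722 + 148 = -11574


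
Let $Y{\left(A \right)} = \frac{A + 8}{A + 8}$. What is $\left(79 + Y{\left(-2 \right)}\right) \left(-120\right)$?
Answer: $-9600$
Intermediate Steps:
$Y{\left(A \right)} = 1$ ($Y{\left(A \right)} = \frac{8 + A}{8 + A} = 1$)
$\left(79 + Y{\left(-2 \right)}\right) \left(-120\right) = \left(79 + 1\right) \left(-120\right) = 80 \left(-120\right) = -9600$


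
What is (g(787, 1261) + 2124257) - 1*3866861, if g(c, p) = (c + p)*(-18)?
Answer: -1779468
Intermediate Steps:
g(c, p) = -18*c - 18*p
(g(787, 1261) + 2124257) - 1*3866861 = ((-18*787 - 18*1261) + 2124257) - 1*3866861 = ((-14166 - 22698) + 2124257) - 3866861 = (-36864 + 2124257) - 3866861 = 2087393 - 3866861 = -1779468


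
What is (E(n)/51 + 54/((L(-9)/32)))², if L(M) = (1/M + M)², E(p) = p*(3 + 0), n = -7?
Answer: 340002111409/816644929 ≈ 416.34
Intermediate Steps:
E(p) = 3*p (E(p) = p*3 = 3*p)
L(M) = (M + 1/M)²
(E(n)/51 + 54/((L(-9)/32)))² = ((3*(-7))/51 + 54/((((1 + (-9)²)²/(-9)²)/32)))² = (-21*1/51 + 54/((((1 + 81)²/81)*(1/32))))² = (-7/17 + 54/((((1/81)*82²)*(1/32))))² = (-7/17 + 54/((((1/81)*6724)*(1/32))))² = (-7/17 + 54/(((6724/81)*(1/32))))² = (-7/17 + 54/(1681/648))² = (-7/17 + 54*(648/1681))² = (-7/17 + 34992/1681)² = (583097/28577)² = 340002111409/816644929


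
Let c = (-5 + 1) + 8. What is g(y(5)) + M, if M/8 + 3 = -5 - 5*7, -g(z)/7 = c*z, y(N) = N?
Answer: -484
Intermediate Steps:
c = 4 (c = -4 + 8 = 4)
g(z) = -28*z
M = -344 (M = -24 + 8*(-5 - 5*7) = -24 + 8*(-5 - 35) = -24 + 8*(-40) = -24 - 320 = -344)
g(y(5)) + M = -28*5 - 344 = -140 - 344 = -484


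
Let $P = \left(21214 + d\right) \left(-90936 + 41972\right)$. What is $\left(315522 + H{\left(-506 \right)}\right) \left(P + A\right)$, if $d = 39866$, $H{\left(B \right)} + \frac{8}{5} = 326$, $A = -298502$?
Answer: $- \frac{4723513899690304}{5} \approx -9.447 \cdot 10^{14}$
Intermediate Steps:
$H{\left(B \right)} = \frac{1622}{5}$ ($H{\left(B \right)} = - \frac{8}{5} + 326 = \frac{1622}{5}$)
$P = -2990721120$ ($P = \left(21214 + 39866\right) \left(-90936 + 41972\right) = 61080 \left(-48964\right) = -2990721120$)
$\left(315522 + H{\left(-506 \right)}\right) \left(P + A\right) = \left(315522 + \frac{1622}{5}\right) \left(-2990721120 - 298502\right) = \frac{1579232}{5} \left(-2991019622\right) = - \frac{4723513899690304}{5}$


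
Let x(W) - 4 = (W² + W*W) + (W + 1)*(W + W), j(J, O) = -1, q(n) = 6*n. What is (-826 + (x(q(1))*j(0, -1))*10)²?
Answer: 5885476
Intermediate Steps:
x(W) = 4 + 2*W² + 2*W*(1 + W) (x(W) = 4 + ((W² + W*W) + (W + 1)*(W + W)) = 4 + ((W² + W²) + (1 + W)*(2*W)) = 4 + (2*W² + 2*W*(1 + W)) = 4 + 2*W² + 2*W*(1 + W))
(-826 + (x(q(1))*j(0, -1))*10)² = (-826 + ((4 + 2*(6*1) + 4*(6*1)²)*(-1))*10)² = (-826 + ((4 + 2*6 + 4*6²)*(-1))*10)² = (-826 + ((4 + 12 + 4*36)*(-1))*10)² = (-826 + ((4 + 12 + 144)*(-1))*10)² = (-826 + (160*(-1))*10)² = (-826 - 160*10)² = (-826 - 1600)² = (-2426)² = 5885476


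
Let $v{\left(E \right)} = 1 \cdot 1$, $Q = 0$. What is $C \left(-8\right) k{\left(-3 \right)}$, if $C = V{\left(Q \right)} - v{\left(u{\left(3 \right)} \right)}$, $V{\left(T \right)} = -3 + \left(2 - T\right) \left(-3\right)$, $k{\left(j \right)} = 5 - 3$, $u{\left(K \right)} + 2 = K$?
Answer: $160$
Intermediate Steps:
$u{\left(K \right)} = -2 + K$
$v{\left(E \right)} = 1$
$k{\left(j \right)} = 2$ ($k{\left(j \right)} = 5 - 3 = 2$)
$V{\left(T \right)} = -9 + 3 T$ ($V{\left(T \right)} = -3 + \left(-6 + 3 T\right) = -9 + 3 T$)
$C = -10$ ($C = \left(-9 + 3 \cdot 0\right) - 1 = \left(-9 + 0\right) - 1 = -9 - 1 = -10$)
$C \left(-8\right) k{\left(-3 \right)} = \left(-10\right) \left(-8\right) 2 = 80 \cdot 2 = 160$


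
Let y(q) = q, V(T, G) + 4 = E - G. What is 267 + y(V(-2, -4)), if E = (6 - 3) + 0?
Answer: 270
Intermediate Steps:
E = 3 (E = 3 + 0 = 3)
V(T, G) = -1 - G (V(T, G) = -4 + (3 - G) = -1 - G)
267 + y(V(-2, -4)) = 267 + (-1 - 1*(-4)) = 267 + (-1 + 4) = 267 + 3 = 270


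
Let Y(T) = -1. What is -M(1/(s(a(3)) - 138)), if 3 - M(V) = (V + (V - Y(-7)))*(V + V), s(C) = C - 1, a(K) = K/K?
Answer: -14351/4761 ≈ -3.0143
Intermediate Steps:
a(K) = 1
s(C) = -1 + C
M(V) = 3 - 2*V*(1 + 2*V) (M(V) = 3 - (V + (V - 1*(-1)))*(V + V) = 3 - (V + (V + 1))*2*V = 3 - (V + (1 + V))*2*V = 3 - (1 + 2*V)*2*V = 3 - 2*V*(1 + 2*V))
-M(1/(s(a(3)) - 138)) = -(3 - 4/((-1 + 1) - 138)**2 - 2/((-1 + 1) - 138)) = -(3 - 4/(0 - 138)**2 - 2/(0 - 138)) = -(3 - 4*(1/(-138))**2 - 2/(-138)) = -(3 - 4*(-1/138)**2 - 2*(-1/138)) = -(3 - 4*1/19044 + 1/69) = -(3 - 1/4761 + 1/69) = -1*14351/4761 = -14351/4761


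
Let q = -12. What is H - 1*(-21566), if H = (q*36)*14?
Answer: 15518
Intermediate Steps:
H = -6048 (H = -12*36*14 = -432*14 = -6048)
H - 1*(-21566) = -6048 - 1*(-21566) = -6048 + 21566 = 15518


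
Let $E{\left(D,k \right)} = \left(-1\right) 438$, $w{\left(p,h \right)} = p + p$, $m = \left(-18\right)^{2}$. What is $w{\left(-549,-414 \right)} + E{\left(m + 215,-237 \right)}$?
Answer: $-1536$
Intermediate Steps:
$m = 324$
$w{\left(p,h \right)} = 2 p$
$E{\left(D,k \right)} = -438$
$w{\left(-549,-414 \right)} + E{\left(m + 215,-237 \right)} = 2 \left(-549\right) - 438 = -1098 - 438 = -1536$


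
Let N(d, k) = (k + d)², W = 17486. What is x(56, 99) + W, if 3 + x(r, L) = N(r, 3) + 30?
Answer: 20994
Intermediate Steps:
N(d, k) = (d + k)²
x(r, L) = 27 + (3 + r)² (x(r, L) = -3 + ((r + 3)² + 30) = -3 + ((3 + r)² + 30) = -3 + (30 + (3 + r)²) = 27 + (3 + r)²)
x(56, 99) + W = (27 + (3 + 56)²) + 17486 = (27 + 59²) + 17486 = (27 + 3481) + 17486 = 3508 + 17486 = 20994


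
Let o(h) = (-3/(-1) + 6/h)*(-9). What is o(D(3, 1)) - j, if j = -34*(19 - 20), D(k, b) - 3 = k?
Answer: -70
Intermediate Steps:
D(k, b) = 3 + k
j = 34 (j = -34*(-1) = 34)
o(h) = -27 - 54/h (o(h) = (-3*(-1) + 6/h)*(-9) = (3 + 6/h)*(-9) = -27 - 54/h)
o(D(3, 1)) - j = (-27 - 54/(3 + 3)) - 1*34 = (-27 - 54/6) - 34 = (-27 - 54*1/6) - 34 = (-27 - 9) - 34 = -36 - 34 = -70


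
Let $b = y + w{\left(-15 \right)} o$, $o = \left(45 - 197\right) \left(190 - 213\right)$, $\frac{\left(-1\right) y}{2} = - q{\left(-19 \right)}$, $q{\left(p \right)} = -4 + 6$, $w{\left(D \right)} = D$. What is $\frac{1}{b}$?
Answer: $- \frac{1}{52436} \approx -1.9071 \cdot 10^{-5}$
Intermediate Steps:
$q{\left(p \right)} = 2$
$y = 4$ ($y = - 2 \left(\left(-1\right) 2\right) = \left(-2\right) \left(-2\right) = 4$)
$o = 3496$ ($o = \left(-152\right) \left(-23\right) = 3496$)
$b = -52436$ ($b = 4 - 52440 = -52436$)
$\frac{1}{b} = \frac{1}{-52436} = - \frac{1}{52436}$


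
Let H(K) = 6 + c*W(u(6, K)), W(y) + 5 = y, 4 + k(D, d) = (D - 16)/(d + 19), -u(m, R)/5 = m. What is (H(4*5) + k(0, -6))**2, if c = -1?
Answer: 216225/169 ≈ 1279.4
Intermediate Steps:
u(m, R) = -5*m
k(D, d) = -4 + (-16 + D)/(19 + d) (k(D, d) = -4 + (D - 16)/(d + 19) = -4 + (-16 + D)/(19 + d))
W(y) = -5 + y
H(K) = 41 (H(K) = 6 - (-5 - 5*6) = 6 - (-5 - 30) = 6 - 1*(-35) = 6 + 35 = 41)
(H(4*5) + k(0, -6))**2 = (41 + (-92 + 0 - 4*(-6))/(19 - 6))**2 = (41 + (-92 + 0 + 24)/13)**2 = (41 + (1/13)*(-68))**2 = (41 - 68/13)**2 = (465/13)**2 = 216225/169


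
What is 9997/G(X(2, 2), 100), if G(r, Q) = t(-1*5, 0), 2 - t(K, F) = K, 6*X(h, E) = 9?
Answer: 9997/7 ≈ 1428.1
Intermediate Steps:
X(h, E) = 3/2 (X(h, E) = (1/6)*9 = 3/2)
t(K, F) = 2 - K
G(r, Q) = 7 (G(r, Q) = 2 - (-1)*5 = 2 - 1*(-5) = 2 + 5 = 7)
9997/G(X(2, 2), 100) = 9997/7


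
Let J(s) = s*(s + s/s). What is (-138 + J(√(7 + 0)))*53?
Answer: -6943 + 53*√7 ≈ -6802.8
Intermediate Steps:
J(s) = s*(1 + s) (J(s) = s*(s + 1) = s*(1 + s))
(-138 + J(√(7 + 0)))*53 = (-138 + √(7 + 0)*(1 + √(7 + 0)))*53 = (-138 + √7*(1 + √7))*53 = -7314 + 53*√7*(1 + √7)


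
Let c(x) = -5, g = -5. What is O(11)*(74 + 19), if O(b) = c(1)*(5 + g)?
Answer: 0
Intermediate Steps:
O(b) = 0 (O(b) = -5*(5 - 5) = -5*0 = 0)
O(11)*(74 + 19) = 0*(74 + 19) = 0*93 = 0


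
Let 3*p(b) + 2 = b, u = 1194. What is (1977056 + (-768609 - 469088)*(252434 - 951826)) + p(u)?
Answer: 2596912073032/3 ≈ 8.6564e+11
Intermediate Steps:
p(b) = -2/3 + b/3
(1977056 + (-768609 - 469088)*(252434 - 951826)) + p(u) = (1977056 + (-768609 - 469088)*(252434 - 951826)) + (-2/3 + (1/3)*1194) = (1977056 - 1237697*(-699392)) + (-2/3 + 398) = (1977056 + 865635380224) + 1192/3 = 865637357280 + 1192/3 = 2596912073032/3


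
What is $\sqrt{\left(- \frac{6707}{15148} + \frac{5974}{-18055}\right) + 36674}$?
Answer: $\frac{\sqrt{685795618566105949055}}{136748570} \approx 191.5$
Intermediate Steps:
$\sqrt{\left(- \frac{6707}{15148} + \frac{5974}{-18055}\right) + 36674} = \sqrt{\left(\left(-6707\right) \frac{1}{15148} + 5974 \left(- \frac{1}{18055}\right)\right) + 36674} = \sqrt{\left(- \frac{6707}{15148} - \frac{5974}{18055}\right) + 36674} = \sqrt{- \frac{211589037}{273497140} + 36674} = \sqrt{\frac{10030022523323}{273497140}} = \frac{\sqrt{685795618566105949055}}{136748570}$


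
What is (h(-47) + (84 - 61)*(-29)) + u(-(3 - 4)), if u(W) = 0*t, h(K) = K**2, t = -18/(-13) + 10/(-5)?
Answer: 1542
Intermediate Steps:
t = -8/13 (t = -18*(-1/13) + 10*(-1/5) = 18/13 - 2 = -8/13 ≈ -0.61539)
u(W) = 0 (u(W) = 0*(-8/13) = 0)
(h(-47) + (84 - 61)*(-29)) + u(-(3 - 4)) = ((-47)**2 + (84 - 61)*(-29)) + 0 = (2209 + 23*(-29)) + 0 = (2209 - 667) + 0 = 1542 + 0 = 1542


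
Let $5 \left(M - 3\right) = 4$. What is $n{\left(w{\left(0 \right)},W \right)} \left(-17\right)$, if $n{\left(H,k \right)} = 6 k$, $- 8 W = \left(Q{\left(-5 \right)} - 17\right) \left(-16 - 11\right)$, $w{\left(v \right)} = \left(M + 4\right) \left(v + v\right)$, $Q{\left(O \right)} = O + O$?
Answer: $\frac{37179}{4} \approx 9294.8$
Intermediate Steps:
$M = \frac{19}{5}$ ($M = 3 + \frac{1}{5} \cdot 4 = 3 + \frac{4}{5} = \frac{19}{5} \approx 3.8$)
$Q{\left(O \right)} = 2 O$
$w{\left(v \right)} = \frac{78 v}{5}$ ($w{\left(v \right)} = \left(\frac{19}{5} + 4\right) \left(v + v\right) = \frac{39 \cdot 2 v}{5} = \frac{78 v}{5}$)
$W = - \frac{729}{8}$ ($W = - \frac{\left(2 \left(-5\right) - 17\right) \left(-16 - 11\right)}{8} = - \frac{\left(-10 - 17\right) \left(-27\right)}{8} = - \frac{\left(-27\right) \left(-27\right)}{8} = \left(- \frac{1}{8}\right) 729 = - \frac{729}{8} \approx -91.125$)
$n{\left(w{\left(0 \right)},W \right)} \left(-17\right) = 6 \left(- \frac{729}{8}\right) \left(-17\right) = \left(- \frac{2187}{4}\right) \left(-17\right) = \frac{37179}{4}$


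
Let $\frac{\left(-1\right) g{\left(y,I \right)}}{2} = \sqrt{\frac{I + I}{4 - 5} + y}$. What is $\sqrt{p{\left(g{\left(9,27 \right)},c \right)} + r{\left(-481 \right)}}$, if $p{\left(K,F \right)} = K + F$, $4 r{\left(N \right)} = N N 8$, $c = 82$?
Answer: $\sqrt{462804 - 6 i \sqrt{5}} \approx 680.3 - 0.01 i$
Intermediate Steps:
$r{\left(N \right)} = 2 N^{2}$ ($r{\left(N \right)} = \frac{N N 8}{4} = \frac{N^{2} \cdot 8}{4} = \frac{8 N^{2}}{4} = 2 N^{2}$)
$g{\left(y,I \right)} = - 2 \sqrt{y - 2 I}$ ($g{\left(y,I \right)} = - 2 \sqrt{\frac{I + I}{4 - 5} + y} = - 2 \sqrt{\frac{2 I}{-1} + y} = - 2 \sqrt{2 I \left(-1\right) + y} = - 2 \sqrt{- 2 I + y} = - 2 \sqrt{y - 2 I}$)
$p{\left(K,F \right)} = F + K$
$\sqrt{p{\left(g{\left(9,27 \right)},c \right)} + r{\left(-481 \right)}} = \sqrt{\left(82 - 2 \sqrt{9 - 54}\right) + 2 \left(-481\right)^{2}} = \sqrt{\left(82 - 2 \sqrt{9 - 54}\right) + 2 \cdot 231361} = \sqrt{\left(82 - 2 \sqrt{-45}\right) + 462722} = \sqrt{\left(82 - 2 \cdot 3 i \sqrt{5}\right) + 462722} = \sqrt{\left(82 - 6 i \sqrt{5}\right) + 462722} = \sqrt{462804 - 6 i \sqrt{5}}$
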